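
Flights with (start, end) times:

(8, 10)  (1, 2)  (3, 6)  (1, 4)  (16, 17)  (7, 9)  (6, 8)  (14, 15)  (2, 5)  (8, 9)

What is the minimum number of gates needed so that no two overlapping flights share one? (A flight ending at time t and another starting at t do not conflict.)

3

Count concurrent intervals with a sweep; the peak is the room count.
Events (time:±→running): 1:+→1 1:+→2 2:-→1 2:+→2 3:+→3 … peak 3.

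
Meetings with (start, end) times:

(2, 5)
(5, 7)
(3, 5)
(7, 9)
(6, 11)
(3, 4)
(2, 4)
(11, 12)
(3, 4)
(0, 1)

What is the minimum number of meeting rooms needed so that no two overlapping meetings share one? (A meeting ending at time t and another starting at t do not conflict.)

Events (time:±→running): 0:+→1 1:-→0 2:+→1 2:+→2 3:+→3 3:+→4 3:+→5 … peak 5.

5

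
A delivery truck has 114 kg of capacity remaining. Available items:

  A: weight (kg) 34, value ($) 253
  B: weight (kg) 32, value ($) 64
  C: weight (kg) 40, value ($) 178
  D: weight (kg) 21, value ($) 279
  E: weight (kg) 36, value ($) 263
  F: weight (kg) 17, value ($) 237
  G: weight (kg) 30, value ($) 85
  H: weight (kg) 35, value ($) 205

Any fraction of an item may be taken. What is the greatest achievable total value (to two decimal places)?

Order: F (237/17=13.94) > D (279/21=13.29) > A (253/34=7.44) > E (263/36=7.31) > H (205/35=5.86) > C (178/40=4.45) > G (85/30=2.83) > B (64/32=2.00)
Fill: take F (17 @ 237) → take D (21 @ 279) → take A (34 @ 253) → take E (36 @ 263) → take 6/35 of H → 35.14; 114/114 used.
Total value = 1067.14

1067.14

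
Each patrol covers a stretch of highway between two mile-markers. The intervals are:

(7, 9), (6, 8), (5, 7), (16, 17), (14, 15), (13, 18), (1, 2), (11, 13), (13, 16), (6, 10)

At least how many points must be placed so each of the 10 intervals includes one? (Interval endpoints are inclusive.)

Sort by right endpoint; whenever an interval is uncovered, place a point at its right end.
Sorted: [1,2] [5,7] [6,8] [7,9] [6,10] [11,13] [14,15] [13,16] [16,17] [13,18]
{[1,2]} hit by 2; {[5,7],[6,8],[7,9],[6,10]} hit by 7; {[11,13]} hit by 13; {[14,15],[13,16]} hit by 15; {[16,17],[13,18]} hit by 17.
Points: 2, 7, 13, 15, 17 (5 total).

5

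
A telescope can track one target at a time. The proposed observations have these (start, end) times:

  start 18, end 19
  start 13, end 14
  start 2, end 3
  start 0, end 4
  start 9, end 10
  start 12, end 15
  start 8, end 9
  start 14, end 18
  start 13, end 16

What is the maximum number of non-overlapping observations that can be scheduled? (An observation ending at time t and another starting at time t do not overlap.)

6

Sort by end time and greedily take each interval whose start is ≥ the last chosen end.
By end time: (2,3), (0,4), (8,9), (9,10), (13,14), (12,15), (13,16), (14,18), (18,19).
Pick (2,3); next start ≥ 3 → (8,9); next start ≥ 9 → (9,10); next start ≥ 10 → (13,14); next start ≥ 14 → (14,18); next start ≥ 18 → (18,19).
Selected 6 observations.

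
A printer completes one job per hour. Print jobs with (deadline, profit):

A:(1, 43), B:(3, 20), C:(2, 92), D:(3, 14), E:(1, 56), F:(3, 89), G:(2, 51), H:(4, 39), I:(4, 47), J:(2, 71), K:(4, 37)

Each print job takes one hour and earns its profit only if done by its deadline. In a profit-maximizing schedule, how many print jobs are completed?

Take jobs in profit order; each goes to the latest open slot no later than its deadline.
By profit: C(d2,92), F(d3,89), J(d2,71), E(d1,56), G(d2,51), I(d4,47), A(d1,43), H(d4,39), K(d4,37), B(d3,20), D(d3,14)
C→slot 2; F→slot 3; J→slot 1; E skipped; G skipped; I→slot 4; A skipped; H skipped; K skipped; B skipped; D skipped.
4 of 11 scheduled.

4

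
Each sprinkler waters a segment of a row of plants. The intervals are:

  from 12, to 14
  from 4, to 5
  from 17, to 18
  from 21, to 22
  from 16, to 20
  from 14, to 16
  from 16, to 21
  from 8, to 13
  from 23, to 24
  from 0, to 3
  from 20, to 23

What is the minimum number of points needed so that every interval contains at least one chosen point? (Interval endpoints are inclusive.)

7

Sort by right endpoint; whenever an interval is uncovered, place a point at its right end.
Sorted: [0,3] [4,5] [8,13] [12,14] [14,16] [17,18] [16,20] [16,21] [21,22] [20,23] [23,24]
{[0,3]} hit by 3; {[4,5]} hit by 5; {[8,13],[12,14]} hit by 13; {[14,16]} hit by 16; {[17,18],[16,20],[16,21]} hit by 18; {[21,22],[20,23]} hit by 22; {[23,24]} hit by 24.
Points: 3, 5, 13, 16, 18, 22, 24 (7 total).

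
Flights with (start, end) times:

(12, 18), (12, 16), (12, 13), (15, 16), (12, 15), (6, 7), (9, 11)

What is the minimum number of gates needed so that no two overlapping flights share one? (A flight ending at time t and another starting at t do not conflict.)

Events (time:±→running): 6:+→1 7:-→0 9:+→1 11:-→0 12:+→1 12:+→2 12:+→3 12:+→4 … peak 4.

4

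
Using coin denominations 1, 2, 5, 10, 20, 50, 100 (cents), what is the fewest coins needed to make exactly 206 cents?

4

Greedy: take as many of the largest coin as possible, then repeat with the remainder.
206 − 2×100→6 − 1×5→1 − 1×1→0
Total coins = 2 + 1 + 1 = 4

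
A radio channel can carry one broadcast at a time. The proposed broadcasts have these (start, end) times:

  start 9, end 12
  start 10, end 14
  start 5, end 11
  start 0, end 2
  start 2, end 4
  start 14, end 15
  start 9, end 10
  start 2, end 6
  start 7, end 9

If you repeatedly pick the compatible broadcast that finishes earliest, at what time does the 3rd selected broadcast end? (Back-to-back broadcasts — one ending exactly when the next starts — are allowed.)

Sort by end time and greedily take each interval whose start is ≥ the last chosen end.
By end time: (0,2), (2,4), (2,6), (7,9), (9,10), (5,11), (9,12), (10,14), (14,15).
Pick (0,2); next start ≥ 2 → (2,4); next start ≥ 4 → (7,9); next start ≥ 9 → (9,10); next start ≥ 10 → (10,14); next start ≥ 14 → (14,15).
Selected: (0,2) (2,4) (7,9) (9,10) (10,14) (14,15)

9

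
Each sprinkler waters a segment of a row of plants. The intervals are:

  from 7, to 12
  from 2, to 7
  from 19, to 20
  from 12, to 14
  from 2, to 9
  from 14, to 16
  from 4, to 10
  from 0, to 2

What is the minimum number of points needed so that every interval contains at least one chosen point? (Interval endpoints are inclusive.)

4

Process intervals by earliest right end; each time one isn't hit yet, stab at its right endpoint.
Sorted: [0,2] [2,7] [2,9] [4,10] [7,12] [12,14] [14,16] [19,20]
{[0,2],[2,7],[2,9]} hit by 2; {[4,10],[7,12]} hit by 10; {[12,14],[14,16]} hit by 14; {[19,20]} hit by 20.
Points: 2, 10, 14, 20 (4 total).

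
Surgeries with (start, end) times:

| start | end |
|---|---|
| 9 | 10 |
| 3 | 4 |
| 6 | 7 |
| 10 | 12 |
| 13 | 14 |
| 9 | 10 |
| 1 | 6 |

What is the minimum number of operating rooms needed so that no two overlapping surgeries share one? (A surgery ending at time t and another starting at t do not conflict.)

2

The answer is the maximum number of intervals overlapping at any instant.
starts: [1, 3, 6, 9, 9, 10, 13]
ends:   [4, 6, 7, 10, 10, 12, 14]
s1→1 s3→2  — peak 2.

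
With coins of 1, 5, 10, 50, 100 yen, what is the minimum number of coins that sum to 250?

3

250 = 2×100 + 1×50
Total coins = 2 + 1 = 3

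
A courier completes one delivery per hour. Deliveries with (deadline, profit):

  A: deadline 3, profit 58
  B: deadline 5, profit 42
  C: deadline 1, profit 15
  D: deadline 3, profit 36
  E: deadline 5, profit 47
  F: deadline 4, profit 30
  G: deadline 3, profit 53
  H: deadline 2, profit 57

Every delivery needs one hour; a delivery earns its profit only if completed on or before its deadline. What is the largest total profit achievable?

Sort by profit descending; place each in the latest free slot ≤ its deadline.
By profit: A(d3,58), H(d2,57), G(d3,53), E(d5,47), B(d5,42), D(d3,36), F(d4,30), C(d1,15)
A→slot 3; H→slot 2; G→slot 1; E→slot 5; B→slot 4; D skipped; F skipped; C skipped.
Profit = 53 + 57 + 58 + 42 + 47 = 257

257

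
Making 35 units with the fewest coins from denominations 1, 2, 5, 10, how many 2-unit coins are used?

Use the largest denomination that fits, subtract, and repeat.
35 = 3×10 + 1×5
Count of 2: 0

0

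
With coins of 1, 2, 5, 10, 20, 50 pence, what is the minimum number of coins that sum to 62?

Greedy: take as many of the largest coin as possible, then repeat with the remainder.
62 = 1×50 + 1×10 + 1×2
Total coins = 1 + 1 + 1 = 3

3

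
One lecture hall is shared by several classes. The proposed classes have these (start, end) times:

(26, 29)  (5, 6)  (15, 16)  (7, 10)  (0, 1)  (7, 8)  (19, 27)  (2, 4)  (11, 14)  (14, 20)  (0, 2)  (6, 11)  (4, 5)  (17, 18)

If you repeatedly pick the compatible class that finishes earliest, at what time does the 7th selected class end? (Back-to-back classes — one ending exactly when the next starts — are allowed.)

16

By end time: (0,1), (0,2), (2,4), (4,5), (5,6), (7,8), (7,10), (6,11), (11,14), (15,16), (17,18), (14,20), (19,27), (26,29).
Pick (0,1); next start ≥ 1 → (2,4); next start ≥ 4 → (4,5); next start ≥ 5 → (5,6); next start ≥ 6 → (7,8); next start ≥ 8 → (11,14); next start ≥ 14 → (15,16); next start ≥ 16 → (17,18); next start ≥ 18 → (19,27).
Selected: (0,1) (2,4) (4,5) (5,6) (7,8) (11,14) (15,16) (17,18) (19,27)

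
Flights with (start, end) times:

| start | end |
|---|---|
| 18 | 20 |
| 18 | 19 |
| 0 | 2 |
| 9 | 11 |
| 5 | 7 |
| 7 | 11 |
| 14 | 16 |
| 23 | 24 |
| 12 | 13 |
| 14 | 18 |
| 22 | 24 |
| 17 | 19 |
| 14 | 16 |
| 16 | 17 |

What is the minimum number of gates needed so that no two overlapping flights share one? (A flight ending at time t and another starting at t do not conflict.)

The answer is the maximum number of intervals overlapping at any instant.
Events (time:±→running): 0:+→1 2:-→0 5:+→1 7:-→0 7:+→1 9:+→2 11:-→1 11:-→0 12:+→1 13:-→0 14:+→1 14:+→2 14:+→3 … peak 3.

3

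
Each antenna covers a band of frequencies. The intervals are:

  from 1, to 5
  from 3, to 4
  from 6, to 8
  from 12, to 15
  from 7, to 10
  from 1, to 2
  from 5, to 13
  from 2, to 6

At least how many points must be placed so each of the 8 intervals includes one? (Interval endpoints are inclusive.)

4

Sorted: [1,2] [3,4] [1,5] [2,6] [6,8] [7,10] [5,13] [12,15]
{[1,2]} hit by 2; {[3,4],[1,5],[2,6]} hit by 4; {[6,8],[7,10],[5,13]} hit by 8; {[12,15]} hit by 15.
Points: 2, 4, 8, 15 (4 total).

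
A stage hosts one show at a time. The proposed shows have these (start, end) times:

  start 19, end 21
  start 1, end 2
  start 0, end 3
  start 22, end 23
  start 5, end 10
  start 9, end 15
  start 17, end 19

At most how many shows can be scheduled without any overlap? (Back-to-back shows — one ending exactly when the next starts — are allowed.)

5

Sorted by end: (1,2)  (0,3)  (5,10)  (9,15)  (17,19)  (19,21)  (22,23)
take (1,2); take (5,10); take (17,19); take (19,21); take (22,23).
Selected 5 shows.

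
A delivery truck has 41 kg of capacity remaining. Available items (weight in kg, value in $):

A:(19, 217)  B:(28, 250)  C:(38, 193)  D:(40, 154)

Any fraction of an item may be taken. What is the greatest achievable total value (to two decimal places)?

413.43

Ratios (sorted): A 11.42, B 8.93, C 5.08, D 3.85
take A (19 @ 217); take 22/28 of B → 196.43. Capacity used 41/41.
Total value = 413.43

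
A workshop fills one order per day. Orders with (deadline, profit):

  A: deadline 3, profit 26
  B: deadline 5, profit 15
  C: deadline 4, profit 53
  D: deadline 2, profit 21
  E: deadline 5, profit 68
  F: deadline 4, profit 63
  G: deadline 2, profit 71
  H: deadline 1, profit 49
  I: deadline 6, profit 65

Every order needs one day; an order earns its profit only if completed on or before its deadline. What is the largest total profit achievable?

369

Profit order: G=71 E=68 I=65 F=63 C=53 H=49 A=26 D=21 B=15
Assign: G→slot 2, E→slot 5, I→slot 6, F→slot 4, C→slot 3, H→slot 1, A skipped, D skipped, B skipped.
Slots: [1:H] [2:G] [3:C] [4:F] [5:E] [6:I]
Profit = 49 + 71 + 53 + 63 + 68 + 65 = 369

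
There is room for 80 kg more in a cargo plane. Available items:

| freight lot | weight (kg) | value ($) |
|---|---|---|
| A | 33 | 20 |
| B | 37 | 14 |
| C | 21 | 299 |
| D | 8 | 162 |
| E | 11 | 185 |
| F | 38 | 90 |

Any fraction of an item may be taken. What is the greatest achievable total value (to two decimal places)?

Sort by value per unit weight and fill in that order.
Order: D (162/8=20.25) > E (185/11=16.82) > C (299/21=14.24) > F (90/38=2.37) > A (20/33=0.61) > B (14/37=0.38)
Fill: take D (8 @ 162) → take E (11 @ 185) → take C (21 @ 299) → take F (38 @ 90) → take 2/33 of A → 1.21; 80/80 used.
Total value = 737.21

737.21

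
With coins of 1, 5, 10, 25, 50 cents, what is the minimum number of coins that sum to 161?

5

161 = 3×50 + 1×10 + 1×1
Total coins = 3 + 1 + 1 = 5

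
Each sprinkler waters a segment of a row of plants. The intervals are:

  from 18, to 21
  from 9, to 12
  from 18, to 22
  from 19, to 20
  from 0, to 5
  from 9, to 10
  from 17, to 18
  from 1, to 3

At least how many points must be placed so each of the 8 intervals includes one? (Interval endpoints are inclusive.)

By right end: [1,3]  [0,5]  [9,10]  [9,12]  [17,18]  [19,20]  [18,21]  [18,22]
[1,3] uncovered → point at 3; [9,10] uncovered → point at 10; [17,18] uncovered → point at 18; [19,20] uncovered → point at 20.
Points: 3, 10, 18, 20 (4 total).

4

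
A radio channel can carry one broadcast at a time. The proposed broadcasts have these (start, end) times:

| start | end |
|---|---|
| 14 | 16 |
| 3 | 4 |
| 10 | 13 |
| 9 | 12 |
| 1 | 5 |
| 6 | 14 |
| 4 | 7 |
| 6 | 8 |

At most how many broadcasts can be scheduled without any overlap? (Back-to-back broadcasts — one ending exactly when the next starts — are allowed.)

4

Sort by end time and greedily take each interval whose start is ≥ the last chosen end.
By end time: (3,4), (1,5), (4,7), (6,8), (9,12), (10,13), (6,14), (14,16).
Pick (3,4); next start ≥ 4 → (4,7); next start ≥ 7 → (9,12); next start ≥ 12 → (14,16).
Selected 4 broadcasts.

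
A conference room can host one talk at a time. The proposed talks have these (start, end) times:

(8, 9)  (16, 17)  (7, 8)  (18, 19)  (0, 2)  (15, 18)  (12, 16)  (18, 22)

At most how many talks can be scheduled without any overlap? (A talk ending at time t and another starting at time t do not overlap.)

6

Order by finish time; keep every interval that doesn't clash with the previous kept one.
By end time: (0,2), (7,8), (8,9), (12,16), (16,17), (15,18), (18,19), (18,22).
Pick (0,2); next start ≥ 2 → (7,8); next start ≥ 8 → (8,9); next start ≥ 9 → (12,16); next start ≥ 16 → (16,17); next start ≥ 17 → (18,19).
Selected 6 talks.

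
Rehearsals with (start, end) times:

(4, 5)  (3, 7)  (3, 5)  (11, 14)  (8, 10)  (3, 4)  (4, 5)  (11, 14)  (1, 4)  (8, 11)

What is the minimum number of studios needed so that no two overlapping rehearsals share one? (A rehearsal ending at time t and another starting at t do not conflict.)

4

starts: [1, 3, 3, 3, 4, 4, 8, 8, 11, 11]
ends:   [4, 4, 5, 5, 5, 7, 10, 11, 14, 14]
s1→1 s3→2 s3→3 s3→4  — peak 4.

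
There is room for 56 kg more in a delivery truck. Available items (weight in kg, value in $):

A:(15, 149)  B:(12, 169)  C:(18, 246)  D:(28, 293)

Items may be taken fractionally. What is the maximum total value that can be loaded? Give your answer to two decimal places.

Greedy by value/weight ratio, highest first.
Order: B (169/12=14.08) > C (246/18=13.67) > D (293/28=10.46) > A (149/15=9.93)
Fill: take B (12 @ 169) → take C (18 @ 246) → take 26/28 of D → 272.07; 56/56 used.
Total value = 687.07

687.07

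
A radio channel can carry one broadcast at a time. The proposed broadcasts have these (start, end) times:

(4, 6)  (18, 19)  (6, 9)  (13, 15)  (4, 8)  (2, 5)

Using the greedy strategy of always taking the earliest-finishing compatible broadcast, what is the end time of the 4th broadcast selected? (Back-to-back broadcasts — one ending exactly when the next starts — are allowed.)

19

Sorted by end: (2,5)  (4,6)  (4,8)  (6,9)  (13,15)  (18,19)
take (2,5); skip (4,8); take (6,9); take (13,15); take (18,19).
Selected: (2,5) (6,9) (13,15) (18,19)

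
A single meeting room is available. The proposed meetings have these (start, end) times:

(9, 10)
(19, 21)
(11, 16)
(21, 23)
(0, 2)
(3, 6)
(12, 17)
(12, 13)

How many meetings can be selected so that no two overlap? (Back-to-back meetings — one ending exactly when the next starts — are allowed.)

Greedy by earliest finish: after sorting by end time, pick each interval compatible with the last pick.
Sorted by end: (0,2)  (3,6)  (9,10)  (12,13)  (11,16)  (12,17)  (19,21)  (21,23)
take (0,2); take (3,6); take (9,10); take (12,13); skip (11,16); skip (12,17); take (19,21); take (21,23).
Selected 6 meetings.

6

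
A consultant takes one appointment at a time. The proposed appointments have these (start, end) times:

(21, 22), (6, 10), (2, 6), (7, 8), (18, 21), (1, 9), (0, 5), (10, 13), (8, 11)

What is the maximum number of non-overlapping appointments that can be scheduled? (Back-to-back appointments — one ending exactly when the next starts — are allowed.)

Sorted by end: (0,5)  (2,6)  (7,8)  (1,9)  (6,10)  (8,11)  (10,13)  (18,21)  (21,22)
take (0,5); skip (2,6); take (7,8); skip (1,9); take (8,11); skip (10,13); take (18,21); take (21,22).
Selected 5 appointments.

5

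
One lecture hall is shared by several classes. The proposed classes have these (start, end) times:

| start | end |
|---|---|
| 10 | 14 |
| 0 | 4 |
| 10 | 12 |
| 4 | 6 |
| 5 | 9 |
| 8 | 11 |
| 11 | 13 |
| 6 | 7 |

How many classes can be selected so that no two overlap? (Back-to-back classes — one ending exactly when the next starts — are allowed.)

5

Sort by end time and greedily take each interval whose start is ≥ the last chosen end.
By end time: (0,4), (4,6), (6,7), (5,9), (8,11), (10,12), (11,13), (10,14).
Pick (0,4); next start ≥ 4 → (4,6); next start ≥ 6 → (6,7); next start ≥ 7 → (8,11); next start ≥ 11 → (11,13).
Selected 5 classes.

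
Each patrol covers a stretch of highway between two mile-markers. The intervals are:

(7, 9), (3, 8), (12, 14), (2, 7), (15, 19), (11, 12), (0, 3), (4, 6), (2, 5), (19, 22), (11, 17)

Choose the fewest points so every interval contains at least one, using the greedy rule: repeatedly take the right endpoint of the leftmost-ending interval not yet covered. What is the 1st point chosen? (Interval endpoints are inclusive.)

Sort by right endpoint; whenever an interval is uncovered, place a point at its right end.
Sorted: [0,3] [2,5] [4,6] [2,7] [3,8] [7,9] [11,12] [12,14] [11,17] [15,19] [19,22]
{[0,3],[2,5]} hit by 3; {[4,6],[2,7],[3,8]} hit by 6; {[7,9]} hit by 9; {[11,12],[12,14],[11,17]} hit by 12; {[15,19],[19,22]} hit by 19.
Points: 3, 6, 9, 12, 19 (5 total).

3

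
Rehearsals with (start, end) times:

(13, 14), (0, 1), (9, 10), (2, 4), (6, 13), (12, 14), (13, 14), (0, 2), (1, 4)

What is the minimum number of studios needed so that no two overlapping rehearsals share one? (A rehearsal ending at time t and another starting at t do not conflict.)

starts: [0, 0, 1, 2, 6, 9, 12, 13, 13]
ends:   [1, 2, 4, 4, 10, 13, 14, 14, 14]
s0→1 s0→2 e1→1 s1→2 e2→1 s2→2 e4→1 e4→0 s6→1 s9→2 e10→1 s12→2 e13→1 s13→2 s13→3  — peak 3.

3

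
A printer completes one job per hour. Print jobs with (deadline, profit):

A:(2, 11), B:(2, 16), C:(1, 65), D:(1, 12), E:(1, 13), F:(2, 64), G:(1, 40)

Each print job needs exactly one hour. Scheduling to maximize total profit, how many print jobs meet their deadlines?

Sort by profit descending; place each in the latest free slot ≤ its deadline.
By profit: C(d1,65), F(d2,64), G(d1,40), B(d2,16), E(d1,13), D(d1,12), A(d2,11)
C→slot 1; F→slot 2; G skipped; B skipped; E skipped; D skipped; A skipped.
2 of 7 scheduled.

2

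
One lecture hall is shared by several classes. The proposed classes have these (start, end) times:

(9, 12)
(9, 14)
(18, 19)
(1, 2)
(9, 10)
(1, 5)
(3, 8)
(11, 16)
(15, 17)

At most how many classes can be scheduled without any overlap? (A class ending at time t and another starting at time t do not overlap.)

Sort by end time and greedily take each interval whose start is ≥ the last chosen end.
Sorted by end: (1,2)  (1,5)  (3,8)  (9,10)  (9,12)  (9,14)  (11,16)  (15,17)  (18,19)
take (1,2); take (3,8); take (9,10); take (11,16); take (18,19).
Selected 5 classes.

5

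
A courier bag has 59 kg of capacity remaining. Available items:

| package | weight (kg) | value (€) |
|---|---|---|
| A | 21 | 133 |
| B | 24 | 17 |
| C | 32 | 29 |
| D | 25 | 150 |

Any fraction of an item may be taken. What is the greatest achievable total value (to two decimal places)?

Ratios (sorted): A 6.33, D 6.00, C 0.91, B 0.71
take A (21 @ 133); take D (25 @ 150); take 13/32 of C → 11.78. Capacity used 59/59.
Total value = 294.78

294.78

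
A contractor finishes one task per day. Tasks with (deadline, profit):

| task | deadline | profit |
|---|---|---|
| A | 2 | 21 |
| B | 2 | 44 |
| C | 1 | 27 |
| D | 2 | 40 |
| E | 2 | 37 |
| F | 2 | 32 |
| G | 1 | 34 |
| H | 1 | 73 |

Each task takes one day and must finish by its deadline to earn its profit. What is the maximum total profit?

Take jobs in profit order; each goes to the latest open slot no later than its deadline.
Profit order: H=73 B=44 D=40 E=37 G=34 F=32 C=27 A=21
Assign: H→slot 1, B→slot 2, D skipped, E skipped, G skipped, F skipped, C skipped, A skipped.
Slots: [1:H] [2:B]
Profit = 73 + 44 = 117

117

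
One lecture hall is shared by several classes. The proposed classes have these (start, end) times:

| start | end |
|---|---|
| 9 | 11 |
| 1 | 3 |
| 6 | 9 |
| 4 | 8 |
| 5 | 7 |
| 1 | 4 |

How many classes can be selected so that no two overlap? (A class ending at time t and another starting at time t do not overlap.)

3

Order by finish time; keep every interval that doesn't clash with the previous kept one.
Sorted by end: (1,3)  (1,4)  (5,7)  (4,8)  (6,9)  (9,11)
take (1,3); take (5,7); skip (6,9); take (9,11).
Selected 3 classes.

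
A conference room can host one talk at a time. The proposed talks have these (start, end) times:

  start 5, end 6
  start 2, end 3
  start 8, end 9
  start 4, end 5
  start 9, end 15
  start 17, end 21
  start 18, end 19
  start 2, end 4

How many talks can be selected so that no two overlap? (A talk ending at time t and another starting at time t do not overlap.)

Greedy by earliest finish: after sorting by end time, pick each interval compatible with the last pick.
Sorted by end: (2,3)  (2,4)  (4,5)  (5,6)  (8,9)  (9,15)  (18,19)  (17,21)
take (2,3); take (4,5); take (5,6); take (8,9); take (9,15); take (18,19).
Selected 6 talks.

6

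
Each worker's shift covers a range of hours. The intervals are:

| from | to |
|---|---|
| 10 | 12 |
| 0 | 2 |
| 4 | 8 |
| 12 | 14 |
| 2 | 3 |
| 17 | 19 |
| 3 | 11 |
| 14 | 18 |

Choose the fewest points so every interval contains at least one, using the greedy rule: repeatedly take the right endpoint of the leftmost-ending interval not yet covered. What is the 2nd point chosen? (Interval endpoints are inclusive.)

8

Sort by right endpoint; whenever an interval is uncovered, place a point at its right end.
By right end: [0,2]  [2,3]  [4,8]  [3,11]  [10,12]  [12,14]  [14,18]  [17,19]
[0,2] uncovered → point at 2; [4,8] uncovered → point at 8; [10,12] uncovered → point at 12; [14,18] uncovered → point at 18.
Points: 2, 8, 12, 18 (4 total).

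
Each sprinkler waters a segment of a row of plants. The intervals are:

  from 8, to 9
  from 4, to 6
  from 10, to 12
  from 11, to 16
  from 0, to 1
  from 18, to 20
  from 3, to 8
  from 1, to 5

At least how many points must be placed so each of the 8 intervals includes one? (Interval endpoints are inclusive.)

Sort by right endpoint; whenever an interval is uncovered, place a point at its right end.
By right end: [0,1]  [1,5]  [4,6]  [3,8]  [8,9]  [10,12]  [11,16]  [18,20]
[0,1] uncovered → point at 1; [4,6] uncovered → point at 6; [8,9] uncovered → point at 9; [10,12] uncovered → point at 12; [18,20] uncovered → point at 20.
Points: 1, 6, 9, 12, 20 (5 total).

5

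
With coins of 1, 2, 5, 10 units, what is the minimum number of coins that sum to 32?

4

Greedy: take as many of the largest coin as possible, then repeat with the remainder.
32 = 3×10 + 1×2
Total coins = 3 + 1 = 4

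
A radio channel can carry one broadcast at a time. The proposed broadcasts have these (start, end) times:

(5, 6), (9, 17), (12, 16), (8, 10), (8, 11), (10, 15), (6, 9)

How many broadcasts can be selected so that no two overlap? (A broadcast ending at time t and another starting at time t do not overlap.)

Sorted by end: (5,6)  (6,9)  (8,10)  (8,11)  (10,15)  (12,16)  (9,17)
take (5,6); take (6,9); skip (8,10); skip (8,11); take (10,15); skip (12,16).
Selected 3 broadcasts.

3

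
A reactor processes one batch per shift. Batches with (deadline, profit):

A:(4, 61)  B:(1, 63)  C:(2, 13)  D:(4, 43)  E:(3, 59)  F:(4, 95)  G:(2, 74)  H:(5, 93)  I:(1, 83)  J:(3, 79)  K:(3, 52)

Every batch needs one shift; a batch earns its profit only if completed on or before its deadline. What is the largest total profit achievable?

Sort by profit descending; place each in the latest free slot ≤ its deadline.
By profit: F(d4,95), H(d5,93), I(d1,83), J(d3,79), G(d2,74), B(d1,63), A(d4,61), E(d3,59), K(d3,52), D(d4,43), C(d2,13)
F→slot 4; H→slot 5; I→slot 1; J→slot 3; G→slot 2; B skipped; A skipped; E skipped; K skipped; D skipped; C skipped.
Profit = 83 + 74 + 79 + 95 + 93 = 424

424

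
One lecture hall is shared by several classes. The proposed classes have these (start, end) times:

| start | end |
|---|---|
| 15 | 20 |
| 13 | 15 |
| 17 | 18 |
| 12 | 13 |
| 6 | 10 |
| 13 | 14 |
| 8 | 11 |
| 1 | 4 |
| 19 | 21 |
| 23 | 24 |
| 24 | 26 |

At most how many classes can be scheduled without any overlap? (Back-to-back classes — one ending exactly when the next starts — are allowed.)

Sorted by end: (1,4)  (6,10)  (8,11)  (12,13)  (13,14)  (13,15)  (17,18)  (15,20)  (19,21)  (23,24)  (24,26)
take (1,4); take (6,10); skip (8,11); take (12,13); take (13,14); take (17,18); take (19,21); take (23,24); take (24,26).
Selected 8 classes.

8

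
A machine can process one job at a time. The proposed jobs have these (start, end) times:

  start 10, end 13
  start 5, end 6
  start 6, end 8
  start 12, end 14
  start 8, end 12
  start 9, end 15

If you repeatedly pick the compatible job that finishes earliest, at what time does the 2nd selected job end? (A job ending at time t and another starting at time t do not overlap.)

8

Sort by end time and greedily take each interval whose start is ≥ the last chosen end.
By end time: (5,6), (6,8), (8,12), (10,13), (12,14), (9,15).
Pick (5,6); next start ≥ 6 → (6,8); next start ≥ 8 → (8,12); next start ≥ 12 → (12,14).
Selected: (5,6) (6,8) (8,12) (12,14)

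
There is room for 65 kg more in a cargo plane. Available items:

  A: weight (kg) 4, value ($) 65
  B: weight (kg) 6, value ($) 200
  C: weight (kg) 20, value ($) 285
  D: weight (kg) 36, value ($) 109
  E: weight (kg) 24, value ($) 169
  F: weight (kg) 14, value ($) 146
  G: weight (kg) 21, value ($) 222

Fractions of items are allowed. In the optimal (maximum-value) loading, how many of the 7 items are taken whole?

Ratios (sorted): B 33.33, A 16.25, C 14.25, G 10.57, F 10.43, E 7.04, D 3.03
take B (6 @ 200); take A (4 @ 65); take C (20 @ 285); take G (21 @ 222); take F (14 @ 146). Capacity used 65/65.
5 item(s) taken whole.

5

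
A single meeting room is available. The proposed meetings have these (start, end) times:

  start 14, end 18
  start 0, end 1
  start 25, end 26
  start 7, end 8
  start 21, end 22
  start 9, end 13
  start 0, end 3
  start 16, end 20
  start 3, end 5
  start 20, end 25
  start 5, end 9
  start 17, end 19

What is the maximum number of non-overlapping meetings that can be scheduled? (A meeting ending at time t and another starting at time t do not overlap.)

By end time: (0,1), (0,3), (3,5), (7,8), (5,9), (9,13), (14,18), (17,19), (16,20), (21,22), (20,25), (25,26).
Pick (0,1); next start ≥ 1 → (3,5); next start ≥ 5 → (7,8); next start ≥ 8 → (9,13); next start ≥ 13 → (14,18); next start ≥ 18 → (21,22); next start ≥ 22 → (25,26).
Selected 7 meetings.

7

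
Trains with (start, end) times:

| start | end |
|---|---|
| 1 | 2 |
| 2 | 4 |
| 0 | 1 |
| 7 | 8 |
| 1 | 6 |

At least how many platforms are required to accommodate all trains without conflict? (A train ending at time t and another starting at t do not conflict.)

Events (time:±→running): 0:+→1 1:-→0 1:+→1 1:+→2 … peak 2.

2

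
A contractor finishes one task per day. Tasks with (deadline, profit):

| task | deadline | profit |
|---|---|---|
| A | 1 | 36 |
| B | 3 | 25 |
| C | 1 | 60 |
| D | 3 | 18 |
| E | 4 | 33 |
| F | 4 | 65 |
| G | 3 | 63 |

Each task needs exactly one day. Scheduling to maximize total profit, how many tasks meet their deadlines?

4

Profit order: F=65 G=63 C=60 A=36 E=33 B=25 D=18
Assign: F→slot 4, G→slot 3, C→slot 1, A skipped, E→slot 2, B skipped, D skipped.
Slots: [1:C] [2:E] [3:G] [4:F]
4 of 7 scheduled.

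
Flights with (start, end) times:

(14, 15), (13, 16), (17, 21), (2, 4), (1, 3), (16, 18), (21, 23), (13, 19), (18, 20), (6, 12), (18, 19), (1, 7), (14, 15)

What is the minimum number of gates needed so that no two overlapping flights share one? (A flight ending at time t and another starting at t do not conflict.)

The answer is the maximum number of intervals overlapping at any instant.
Events (time:±→running): 1:+→1 1:+→2 2:+→3 3:-→2 4:-→1 6:+→2 7:-→1 12:-→0 13:+→1 13:+→2 14:+→3 14:+→4 … peak 4.

4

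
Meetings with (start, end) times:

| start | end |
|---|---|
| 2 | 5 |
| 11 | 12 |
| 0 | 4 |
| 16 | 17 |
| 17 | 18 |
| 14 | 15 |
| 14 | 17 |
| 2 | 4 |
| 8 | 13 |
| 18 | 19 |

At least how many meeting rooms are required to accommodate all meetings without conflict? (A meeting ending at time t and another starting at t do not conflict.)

3

Events (time:±→running): 0:+→1 2:+→2 2:+→3 … peak 3.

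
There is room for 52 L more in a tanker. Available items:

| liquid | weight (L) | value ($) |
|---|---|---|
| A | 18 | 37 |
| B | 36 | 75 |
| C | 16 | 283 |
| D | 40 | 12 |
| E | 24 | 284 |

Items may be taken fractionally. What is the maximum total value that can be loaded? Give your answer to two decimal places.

Greedy by value/weight ratio, highest first.
Order: C (283/16=17.69) > E (284/24=11.83) > B (75/36=2.08) > A (37/18=2.06) > D (12/40=0.30)
Fill: take C (16 @ 283) → take E (24 @ 284) → take 12/36 of B → 25.00; 52/52 used.
Total value = 592.00

592.00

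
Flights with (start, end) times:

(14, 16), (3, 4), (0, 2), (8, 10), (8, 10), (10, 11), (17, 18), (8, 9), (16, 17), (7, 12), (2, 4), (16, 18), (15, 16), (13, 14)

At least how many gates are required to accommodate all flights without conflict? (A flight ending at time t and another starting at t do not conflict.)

4

The answer is the maximum number of intervals overlapping at any instant.
Events (time:±→running): 0:+→1 2:-→0 2:+→1 3:+→2 4:-→1 4:-→0 7:+→1 8:+→2 8:+→3 8:+→4 … peak 4.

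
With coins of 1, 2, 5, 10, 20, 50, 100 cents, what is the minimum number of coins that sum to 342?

6

342 − 3×100→42 − 2×20→2 − 1×2→0
Total coins = 3 + 2 + 1 = 6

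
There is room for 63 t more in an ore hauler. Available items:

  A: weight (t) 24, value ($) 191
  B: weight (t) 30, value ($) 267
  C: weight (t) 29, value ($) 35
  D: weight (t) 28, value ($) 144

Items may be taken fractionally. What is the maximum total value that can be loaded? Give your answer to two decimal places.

504.29

Order: B (267/30=8.90) > A (191/24=7.96) > D (144/28=5.14) > C (35/29=1.21)
Fill: take B (30 @ 267) → take A (24 @ 191) → take 9/28 of D → 46.29; 63/63 used.
Total value = 504.29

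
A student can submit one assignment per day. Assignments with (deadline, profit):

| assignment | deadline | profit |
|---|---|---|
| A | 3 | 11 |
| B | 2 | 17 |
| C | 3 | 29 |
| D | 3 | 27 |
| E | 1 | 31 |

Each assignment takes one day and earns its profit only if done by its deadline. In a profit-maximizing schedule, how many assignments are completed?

By profit: E(d1,31), C(d3,29), D(d3,27), B(d2,17), A(d3,11)
E→slot 1; C→slot 3; D→slot 2; B skipped; A skipped.
3 of 5 scheduled.

3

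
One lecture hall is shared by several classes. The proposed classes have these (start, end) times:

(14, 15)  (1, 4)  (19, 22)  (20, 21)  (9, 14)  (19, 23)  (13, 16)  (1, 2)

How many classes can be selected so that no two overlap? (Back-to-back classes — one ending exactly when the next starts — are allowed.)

4

Sort by end time and greedily take each interval whose start is ≥ the last chosen end.
By end time: (1,2), (1,4), (9,14), (14,15), (13,16), (20,21), (19,22), (19,23).
Pick (1,2); next start ≥ 2 → (9,14); next start ≥ 14 → (14,15); next start ≥ 15 → (20,21).
Selected 4 classes.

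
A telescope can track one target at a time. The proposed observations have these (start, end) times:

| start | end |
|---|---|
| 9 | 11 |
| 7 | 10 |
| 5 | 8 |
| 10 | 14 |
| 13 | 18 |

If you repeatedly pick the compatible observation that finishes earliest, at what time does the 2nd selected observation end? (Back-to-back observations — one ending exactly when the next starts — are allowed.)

Sorted by end: (5,8)  (7,10)  (9,11)  (10,14)  (13,18)
take (5,8); take (9,11); take (13,18).
Selected: (5,8) (9,11) (13,18)

11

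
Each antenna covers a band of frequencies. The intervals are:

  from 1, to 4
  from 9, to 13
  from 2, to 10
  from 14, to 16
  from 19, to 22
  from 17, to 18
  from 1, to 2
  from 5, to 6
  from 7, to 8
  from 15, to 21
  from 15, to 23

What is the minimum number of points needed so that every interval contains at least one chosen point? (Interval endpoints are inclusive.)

7

By right end: [1,2]  [1,4]  [5,6]  [7,8]  [2,10]  [9,13]  [14,16]  [17,18]  [15,21]  [19,22]  [15,23]
[1,2] uncovered → point at 2; [5,6] uncovered → point at 6; [7,8] uncovered → point at 8; [9,13] uncovered → point at 13; [14,16] uncovered → point at 16; [17,18] uncovered → point at 18; [19,22] uncovered → point at 22.
Points: 2, 6, 8, 13, 16, 18, 22 (7 total).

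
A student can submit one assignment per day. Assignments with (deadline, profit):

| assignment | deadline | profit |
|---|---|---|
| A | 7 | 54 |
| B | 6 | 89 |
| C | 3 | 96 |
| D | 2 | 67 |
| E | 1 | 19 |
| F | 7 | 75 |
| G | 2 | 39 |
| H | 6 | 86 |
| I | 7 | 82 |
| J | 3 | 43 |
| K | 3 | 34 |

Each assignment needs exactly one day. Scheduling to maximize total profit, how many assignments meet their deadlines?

Take jobs in profit order; each goes to the latest open slot no later than its deadline.
By profit: C(d3,96), B(d6,89), H(d6,86), I(d7,82), F(d7,75), D(d2,67), A(d7,54), J(d3,43), G(d2,39), K(d3,34), E(d1,19)
C→slot 3; B→slot 6; H→slot 5; I→slot 7; F→slot 4; D→slot 2; A→slot 1; J skipped; G skipped; K skipped; E skipped.
7 of 11 scheduled.

7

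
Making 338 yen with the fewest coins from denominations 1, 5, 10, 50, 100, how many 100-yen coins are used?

338 − 3×100→38 − 3×10→8 − 1×5→3 − 3×1→0
Count of 100: 3

3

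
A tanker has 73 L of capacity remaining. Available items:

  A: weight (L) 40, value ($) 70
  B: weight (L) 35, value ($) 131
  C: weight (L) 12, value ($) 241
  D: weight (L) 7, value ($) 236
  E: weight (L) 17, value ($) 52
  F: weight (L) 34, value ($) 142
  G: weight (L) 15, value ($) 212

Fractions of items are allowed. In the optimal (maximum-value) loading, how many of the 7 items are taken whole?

4

Greedy by value/weight ratio, highest first.
Order: D (236/7=33.71) > C (241/12=20.08) > G (212/15=14.13) > F (142/34=4.18) > B (131/35=3.74) > E (52/17=3.06) > A (70/40=1.75)
Fill: take D (7 @ 236) → take C (12 @ 241) → take G (15 @ 212) → take F (34 @ 142) → take 5/35 of B → 18.71; 73/73 used.
4 item(s) taken whole; one partial (take 5/35 of B).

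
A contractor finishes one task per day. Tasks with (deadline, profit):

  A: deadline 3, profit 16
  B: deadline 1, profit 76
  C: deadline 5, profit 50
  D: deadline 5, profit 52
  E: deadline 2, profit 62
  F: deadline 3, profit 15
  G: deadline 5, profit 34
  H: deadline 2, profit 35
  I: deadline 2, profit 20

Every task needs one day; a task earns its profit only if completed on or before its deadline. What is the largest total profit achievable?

Sort by profit descending; place each in the latest free slot ≤ its deadline.
By profit: B(d1,76), E(d2,62), D(d5,52), C(d5,50), H(d2,35), G(d5,34), I(d2,20), A(d3,16), F(d3,15)
B→slot 1; E→slot 2; D→slot 5; C→slot 4; H skipped; G→slot 3; I skipped; A skipped; F skipped.
Profit = 76 + 62 + 34 + 50 + 52 = 274

274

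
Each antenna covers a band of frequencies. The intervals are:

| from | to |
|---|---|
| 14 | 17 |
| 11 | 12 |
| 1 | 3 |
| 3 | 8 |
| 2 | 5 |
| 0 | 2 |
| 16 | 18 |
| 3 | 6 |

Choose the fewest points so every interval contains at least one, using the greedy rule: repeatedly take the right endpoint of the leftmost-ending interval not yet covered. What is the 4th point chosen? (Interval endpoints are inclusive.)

17

Sorted: [0,2] [1,3] [2,5] [3,6] [3,8] [11,12] [14,17] [16,18]
{[0,2],[1,3],[2,5]} hit by 2; {[3,6],[3,8]} hit by 6; {[11,12]} hit by 12; {[14,17],[16,18]} hit by 17.
Points: 2, 6, 12, 17 (4 total).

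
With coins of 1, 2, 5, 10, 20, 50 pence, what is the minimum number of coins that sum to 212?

6

Use the largest denomination that fits, subtract, and repeat.
212 = 4×50 + 1×10 + 1×2
Total coins = 4 + 1 + 1 = 6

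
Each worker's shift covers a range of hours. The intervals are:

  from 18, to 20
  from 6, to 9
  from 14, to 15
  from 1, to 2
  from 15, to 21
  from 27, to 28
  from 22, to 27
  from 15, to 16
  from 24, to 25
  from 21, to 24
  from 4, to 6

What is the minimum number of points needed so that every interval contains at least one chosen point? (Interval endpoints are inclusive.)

6

Sort by right endpoint; whenever an interval is uncovered, place a point at its right end.
Sorted: [1,2] [4,6] [6,9] [14,15] [15,16] [18,20] [15,21] [21,24] [24,25] [22,27] [27,28]
{[1,2]} hit by 2; {[4,6],[6,9]} hit by 6; {[14,15],[15,16]} hit by 15; {[18,20],[15,21]} hit by 20; {[21,24],[24,25],[22,27]} hit by 24; {[27,28]} hit by 28.
Points: 2, 6, 15, 20, 24, 28 (6 total).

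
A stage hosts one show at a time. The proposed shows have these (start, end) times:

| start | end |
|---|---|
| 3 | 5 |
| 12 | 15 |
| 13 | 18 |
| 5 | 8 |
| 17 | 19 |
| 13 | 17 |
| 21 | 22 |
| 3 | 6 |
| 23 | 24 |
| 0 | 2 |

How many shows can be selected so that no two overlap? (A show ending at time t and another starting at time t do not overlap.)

By end time: (0,2), (3,5), (3,6), (5,8), (12,15), (13,17), (13,18), (17,19), (21,22), (23,24).
Pick (0,2); next start ≥ 2 → (3,5); next start ≥ 5 → (5,8); next start ≥ 8 → (12,15); next start ≥ 15 → (17,19); next start ≥ 19 → (21,22); next start ≥ 22 → (23,24).
Selected 7 shows.

7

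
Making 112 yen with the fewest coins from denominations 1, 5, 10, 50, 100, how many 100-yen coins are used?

1

112 − 1×100→12 − 1×10→2 − 2×1→0
Count of 100: 1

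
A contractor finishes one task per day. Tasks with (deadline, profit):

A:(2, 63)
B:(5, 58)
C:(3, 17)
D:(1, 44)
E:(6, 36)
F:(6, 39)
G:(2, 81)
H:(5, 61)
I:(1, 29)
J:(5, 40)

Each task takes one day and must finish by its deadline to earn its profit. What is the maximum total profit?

342

Sort by profit descending; place each in the latest free slot ≤ its deadline.
Profit order: G=81 A=63 H=61 B=58 D=44 J=40 F=39 E=36 I=29 C=17
Assign: G→slot 2, A→slot 1, H→slot 5, B→slot 4, D skipped, J→slot 3, F→slot 6, E skipped, I skipped, C skipped.
Slots: [1:A] [2:G] [3:J] [4:B] [5:H] [6:F]
Profit = 63 + 81 + 40 + 58 + 61 + 39 = 342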